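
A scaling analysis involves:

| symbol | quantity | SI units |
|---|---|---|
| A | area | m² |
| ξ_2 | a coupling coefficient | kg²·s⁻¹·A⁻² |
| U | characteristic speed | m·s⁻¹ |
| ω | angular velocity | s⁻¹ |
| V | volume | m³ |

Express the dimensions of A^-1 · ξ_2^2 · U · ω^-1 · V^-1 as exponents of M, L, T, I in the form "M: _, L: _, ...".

M: 4, L: -4, T: -2, I: -4

Collect each base-dimension exponent across the product:
  M: −(0) + 2·(2) + (0) − (0) − (0) = 4
  L: −(2) + 2·(0) + (1) − (0) − (3) = -4
  T: −(0) + 2·(-1) + (-1) − (-1) − (0) = -2
  I: −(0) + 2·(-2) + (0) − (0) − (0) = -4
So the dimensions are [M⁴ L⁻⁴ T⁻² I⁻⁴].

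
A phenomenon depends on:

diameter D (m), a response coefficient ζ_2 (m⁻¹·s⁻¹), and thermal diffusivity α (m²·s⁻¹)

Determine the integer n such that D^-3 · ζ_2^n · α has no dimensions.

-1

Balance the L exponent: (-1)·n from ζ_2, plus −3·(1) + (2) = -1 from the rest, must sum to zero.
−n − 1 = 0, so n = -1.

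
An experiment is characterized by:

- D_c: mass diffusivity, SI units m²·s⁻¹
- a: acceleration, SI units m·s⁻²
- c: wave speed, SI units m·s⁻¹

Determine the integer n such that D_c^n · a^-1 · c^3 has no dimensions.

Balance the L exponent: (2)·n from D_c, plus −(1) + 3·(1) = 2 from the rest, must sum to zero.
2n + 2 = 0, so n = -1.

-1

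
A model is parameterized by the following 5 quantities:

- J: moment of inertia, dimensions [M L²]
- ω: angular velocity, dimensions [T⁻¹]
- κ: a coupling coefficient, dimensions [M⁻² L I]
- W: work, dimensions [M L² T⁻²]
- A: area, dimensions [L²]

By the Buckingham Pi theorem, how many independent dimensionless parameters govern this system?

There are 5 variables and 4 base dimensions (M, L, T, I).
The dimension matrix has rank 4.
Independent dimensionless groups: 5 − 4 = 1.

1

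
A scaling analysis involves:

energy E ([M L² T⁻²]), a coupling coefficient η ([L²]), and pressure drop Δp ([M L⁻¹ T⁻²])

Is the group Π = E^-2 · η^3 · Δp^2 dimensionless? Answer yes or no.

Sum the exponent of each base dimension across the product:
  M: −2·[E]_M + 3·[η]_M + 2·[Δp]_M = −2·(1) + 3·(0) + 2·(1) = 0
  L: −2·[E]_L + 3·[η]_L + 2·[Δp]_L = −2·(2) + 3·(2) + 2·(-1) = 0
  T: −2·[E]_T + 3·[η]_T + 2·[Δp]_T = −2·(-2) + 3·(0) + 2·(-2) = 0
All base exponents vanish — dimensionless.

yes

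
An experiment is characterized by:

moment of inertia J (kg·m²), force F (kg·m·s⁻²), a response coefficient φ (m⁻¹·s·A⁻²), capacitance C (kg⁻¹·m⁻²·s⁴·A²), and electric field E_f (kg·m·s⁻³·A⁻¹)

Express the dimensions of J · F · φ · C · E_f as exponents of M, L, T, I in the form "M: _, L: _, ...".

M: 2, L: 1, T: 0, I: -1

Collect each base-dimension exponent across the product:
  M: (1) + (1) + (0) + (-1) + (1) = 2
  L: (2) + (1) + (-1) + (-2) + (1) = 1
  T: (0) + (-2) + (1) + (4) + (-3) = 0
  I: (0) + (0) + (-2) + (2) + (-1) = -1
So the dimensions are [M² L I⁻¹].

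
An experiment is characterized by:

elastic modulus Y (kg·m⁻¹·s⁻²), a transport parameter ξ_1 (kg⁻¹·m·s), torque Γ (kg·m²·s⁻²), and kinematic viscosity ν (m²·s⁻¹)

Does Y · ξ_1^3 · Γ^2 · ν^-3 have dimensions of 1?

Sum the exponent of each base dimension across the product:
  M: [Y]_M + 3·[ξ_1]_M + 2·[Γ]_M − 3·[ν]_M = (1) + 3·(-1) + 2·(1) − 3·(0) = 0
  L: [Y]_L + 3·[ξ_1]_L + 2·[Γ]_L − 3·[ν]_L = (-1) + 3·(1) + 2·(2) − 3·(2) = 0
  T: [Y]_T + 3·[ξ_1]_T + 2·[Γ]_T − 3·[ν]_T = (-2) + 3·(1) + 2·(-2) − 3·(-1) = 0
All base exponents vanish — dimensionless.

yes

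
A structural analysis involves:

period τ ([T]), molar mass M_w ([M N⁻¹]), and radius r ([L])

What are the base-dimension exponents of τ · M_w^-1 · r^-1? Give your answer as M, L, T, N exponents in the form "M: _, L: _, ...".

Collect each base-dimension exponent across the product:
  M: (0) − (1) − (0) = -1
  L: (0) − (0) − (1) = -1
  T: (1) − (0) − (0) = 1
  N: (0) − (-1) − (0) = 1
So the dimensions are [M⁻¹ L⁻¹ T N].

M: -1, L: -1, T: 1, N: 1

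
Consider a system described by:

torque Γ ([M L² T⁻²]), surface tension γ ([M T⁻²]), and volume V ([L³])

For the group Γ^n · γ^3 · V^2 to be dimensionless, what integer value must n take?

Balance the M exponent: (1)·n from Γ, plus 3·(1) + 2·(0) = 3 from the rest, must sum to zero.
n + 3 = 0, so n = -3.

-3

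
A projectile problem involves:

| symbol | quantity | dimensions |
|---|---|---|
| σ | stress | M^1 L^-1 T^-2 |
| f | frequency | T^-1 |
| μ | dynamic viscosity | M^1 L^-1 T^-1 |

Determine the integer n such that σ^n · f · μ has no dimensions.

Balance the M exponent: (1)·n from σ, plus (0) + (1) = 1 from the rest, must sum to zero.
n + 1 = 0, so n = -1.

-1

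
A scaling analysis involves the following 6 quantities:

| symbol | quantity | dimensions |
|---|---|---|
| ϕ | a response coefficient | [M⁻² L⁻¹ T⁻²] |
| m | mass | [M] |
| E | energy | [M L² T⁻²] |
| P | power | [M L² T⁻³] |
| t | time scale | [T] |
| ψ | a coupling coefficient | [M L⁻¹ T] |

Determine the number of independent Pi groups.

There are 6 variables and 3 base dimensions (M, L, T).
The dimension matrix has rank 3.
Independent dimensionless groups: 6 − 3 = 3.

3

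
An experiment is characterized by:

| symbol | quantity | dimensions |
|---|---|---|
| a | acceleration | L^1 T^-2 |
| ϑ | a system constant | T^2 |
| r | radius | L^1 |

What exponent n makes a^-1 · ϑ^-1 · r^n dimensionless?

Balance the L exponent: (1)·n from r, plus −(1) − (0) = -1 from the rest, must sum to zero.
n − 1 = 0, so n = 1.

1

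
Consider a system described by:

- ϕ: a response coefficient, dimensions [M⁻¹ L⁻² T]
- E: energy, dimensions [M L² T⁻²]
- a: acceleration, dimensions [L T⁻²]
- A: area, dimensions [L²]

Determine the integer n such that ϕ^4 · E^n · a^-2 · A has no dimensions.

Balance the M exponent: (1)·n from E, plus 4·(-1) − 2·(0) + (0) = -4 from the rest, must sum to zero.
n − 4 = 0, so n = 4.

4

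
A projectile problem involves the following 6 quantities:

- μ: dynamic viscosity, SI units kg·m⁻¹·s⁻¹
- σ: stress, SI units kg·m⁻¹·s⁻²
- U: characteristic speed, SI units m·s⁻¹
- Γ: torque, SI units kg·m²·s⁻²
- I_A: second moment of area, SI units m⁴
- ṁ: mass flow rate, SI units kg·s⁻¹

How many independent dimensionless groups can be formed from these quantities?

There are 6 variables and 3 base dimensions (M, L, T).
The dimension matrix has rank 3.
Independent dimensionless groups: 6 − 3 = 3.

3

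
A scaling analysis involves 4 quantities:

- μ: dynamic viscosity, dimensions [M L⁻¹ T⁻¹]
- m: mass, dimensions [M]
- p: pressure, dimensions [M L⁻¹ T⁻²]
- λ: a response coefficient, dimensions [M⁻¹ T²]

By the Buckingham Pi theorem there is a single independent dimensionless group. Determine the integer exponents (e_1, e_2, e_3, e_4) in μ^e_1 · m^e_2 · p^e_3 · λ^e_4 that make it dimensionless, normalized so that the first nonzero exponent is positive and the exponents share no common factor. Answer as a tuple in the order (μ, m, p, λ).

M: e_1·(1) + e_2·(1) + e_3·(1) + e_4·(-1) = 0
L: e_1·(-1) + e_2·(0) + e_3·(-1) + e_4·(0) = 0
T: e_1·(-1) + e_2·(0) + e_3·(-2) + e_4·(2) = 0
Solving this homogeneous linear system for the smallest-integer solution (first nonzero entry positive) gives (2, -1, -2, -1).

(2, -1, -2, -1)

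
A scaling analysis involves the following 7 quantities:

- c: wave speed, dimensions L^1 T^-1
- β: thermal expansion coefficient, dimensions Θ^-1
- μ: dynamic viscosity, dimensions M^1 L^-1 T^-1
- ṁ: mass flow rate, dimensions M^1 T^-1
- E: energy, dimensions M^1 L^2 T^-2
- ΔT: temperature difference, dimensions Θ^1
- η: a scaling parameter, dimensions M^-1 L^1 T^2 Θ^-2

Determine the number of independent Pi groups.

There are 7 variables and 4 base dimensions (M, L, T, Θ).
The dimension matrix has rank 4.
Independent dimensionless groups: 7 − 4 = 3.

3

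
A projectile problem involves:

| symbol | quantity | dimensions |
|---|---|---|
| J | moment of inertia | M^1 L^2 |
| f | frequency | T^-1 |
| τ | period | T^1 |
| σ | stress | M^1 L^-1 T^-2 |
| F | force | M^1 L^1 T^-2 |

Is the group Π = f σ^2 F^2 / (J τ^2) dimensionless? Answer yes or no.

no

Sum the exponent of each base dimension across the product:
  M: −[J]_M + [f]_M − 2·[τ]_M + 2·[σ]_M + 2·[F]_M = −(1) + (0) − 2·(0) + 2·(1) + 2·(1) = 3
  L: −[J]_L + [f]_L − 2·[τ]_L + 2·[σ]_L + 2·[F]_L = −(2) + (0) − 2·(0) + 2·(-1) + 2·(1) = -2
  T: −[J]_T + [f]_T − 2·[τ]_T + 2·[σ]_T + 2·[F]_T = −(0) + (-1) − 2·(1) + 2·(-2) + 2·(-2) = -11
Net dimensions [M³ L⁻² T⁻¹¹] ≠ [1] — not dimensionless.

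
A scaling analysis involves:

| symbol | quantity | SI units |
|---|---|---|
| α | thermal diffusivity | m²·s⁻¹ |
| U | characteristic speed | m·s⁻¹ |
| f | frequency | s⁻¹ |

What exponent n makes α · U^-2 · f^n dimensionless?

1

Balance the T exponent: (-1)·n from f, plus (-1) − 2·(-1) = 1 from the rest, must sum to zero.
−n + 1 = 0, so n = 1.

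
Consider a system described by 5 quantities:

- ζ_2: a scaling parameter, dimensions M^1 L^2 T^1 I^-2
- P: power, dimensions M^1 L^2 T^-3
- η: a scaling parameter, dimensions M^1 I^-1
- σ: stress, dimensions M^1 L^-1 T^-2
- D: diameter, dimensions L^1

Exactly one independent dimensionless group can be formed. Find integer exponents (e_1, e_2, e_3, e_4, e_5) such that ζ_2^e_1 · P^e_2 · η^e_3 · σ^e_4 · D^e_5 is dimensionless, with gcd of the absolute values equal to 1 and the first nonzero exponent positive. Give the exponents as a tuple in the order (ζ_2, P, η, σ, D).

M: e_1·(1) + e_2·(1) + e_3·(1) + e_4·(1) + e_5·(0) = 0
L: e_1·(2) + e_2·(2) + e_3·(0) + e_4·(-1) + e_5·(1) = 0
T: e_1·(1) + e_2·(-3) + e_3·(0) + e_4·(-2) + e_5·(0) = 0
I: e_1·(-2) + e_2·(0) + e_3·(-1) + e_4·(0) + e_5·(0) = 0
Solving this homogeneous linear system for the smallest-integer solution (first nonzero entry positive) gives (1, -1, -2, 2, 2).

(1, -1, -2, 2, 2)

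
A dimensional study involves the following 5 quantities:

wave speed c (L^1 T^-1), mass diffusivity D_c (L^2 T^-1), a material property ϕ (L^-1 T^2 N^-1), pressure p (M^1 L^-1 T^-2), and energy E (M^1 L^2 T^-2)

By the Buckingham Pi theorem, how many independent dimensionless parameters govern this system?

There are 5 variables and 4 base dimensions (M, L, T, N).
The dimension matrix has rank 4.
Independent dimensionless groups: 5 − 4 = 1.

1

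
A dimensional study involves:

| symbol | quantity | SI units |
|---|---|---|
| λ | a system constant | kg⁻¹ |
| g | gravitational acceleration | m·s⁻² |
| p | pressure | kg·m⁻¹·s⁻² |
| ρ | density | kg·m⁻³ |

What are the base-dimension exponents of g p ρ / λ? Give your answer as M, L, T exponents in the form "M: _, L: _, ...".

Collect each base-dimension exponent across the product:
  M: −(-1) + (0) + (1) + (1) = 3
  L: −(0) + (1) + (-1) + (-3) = -3
  T: −(0) + (-2) + (-2) + (0) = -4
So the dimensions are [M³ L⁻³ T⁻⁴].

M: 3, L: -3, T: -4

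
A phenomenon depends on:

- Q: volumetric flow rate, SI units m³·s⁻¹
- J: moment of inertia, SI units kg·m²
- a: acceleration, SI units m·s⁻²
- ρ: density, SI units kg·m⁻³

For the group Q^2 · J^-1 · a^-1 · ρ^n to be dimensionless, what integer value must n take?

Balance the M exponent: (1)·n from ρ, plus 2·(0) − (1) − (0) = -1 from the rest, must sum to zero.
n − 1 = 0, so n = 1.

1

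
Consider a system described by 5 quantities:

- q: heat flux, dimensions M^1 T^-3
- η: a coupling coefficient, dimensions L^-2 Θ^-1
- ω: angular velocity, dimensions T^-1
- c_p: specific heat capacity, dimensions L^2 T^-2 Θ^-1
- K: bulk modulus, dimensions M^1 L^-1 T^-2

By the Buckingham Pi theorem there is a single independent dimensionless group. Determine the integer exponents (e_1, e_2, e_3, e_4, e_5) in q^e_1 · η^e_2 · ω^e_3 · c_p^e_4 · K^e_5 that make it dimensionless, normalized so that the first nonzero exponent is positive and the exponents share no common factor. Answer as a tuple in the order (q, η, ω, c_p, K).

(4, 1, -2, -1, -4)

M: e_1·(1) + e_2·(0) + e_3·(0) + e_4·(0) + e_5·(1) = 0
L: e_1·(0) + e_2·(-2) + e_3·(0) + e_4·(2) + e_5·(-1) = 0
T: e_1·(-3) + e_2·(0) + e_3·(-1) + e_4·(-2) + e_5·(-2) = 0
Θ: e_1·(0) + e_2·(-1) + e_3·(0) + e_4·(-1) + e_5·(0) = 0
Solving this homogeneous linear system for the smallest-integer solution (first nonzero entry positive) gives (4, 1, -2, -1, -4).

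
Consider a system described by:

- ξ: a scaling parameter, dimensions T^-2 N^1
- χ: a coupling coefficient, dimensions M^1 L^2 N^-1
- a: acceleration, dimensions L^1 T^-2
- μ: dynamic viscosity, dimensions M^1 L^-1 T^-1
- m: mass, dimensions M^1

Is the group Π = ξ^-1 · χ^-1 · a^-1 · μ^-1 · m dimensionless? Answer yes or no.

no

Sum the exponent of each base dimension across the product:
  M: −[ξ]_M − [χ]_M − [a]_M − [μ]_M + [m]_M = −(0) − (1) − (0) − (1) + (1) = -1
  L: −[ξ]_L − [χ]_L − [a]_L − [μ]_L + [m]_L = −(0) − (2) − (1) − (-1) + (0) = -2
  T: −[ξ]_T − [χ]_T − [a]_T − [μ]_T + [m]_T = −(-2) − (0) − (-2) − (-1) + (0) = 5
  N: −[ξ]_N − [χ]_N − [a]_N − [μ]_N + [m]_N = −(1) − (-1) − (0) − (0) + (0) = 0
Net dimensions [M⁻¹ L⁻² T⁵] ≠ [1] — not dimensionless.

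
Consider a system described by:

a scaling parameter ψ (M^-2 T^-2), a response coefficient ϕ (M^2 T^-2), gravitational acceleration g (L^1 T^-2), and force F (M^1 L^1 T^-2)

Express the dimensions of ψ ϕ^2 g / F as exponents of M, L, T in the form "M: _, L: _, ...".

Collect each base-dimension exponent across the product:
  M: (-2) + 2·(2) + (0) − (1) = 1
  L: (0) + 2·(0) + (1) − (1) = 0
  T: (-2) + 2·(-2) + (-2) − (-2) = -6
So the dimensions are [M T⁻⁶].

M: 1, L: 0, T: -6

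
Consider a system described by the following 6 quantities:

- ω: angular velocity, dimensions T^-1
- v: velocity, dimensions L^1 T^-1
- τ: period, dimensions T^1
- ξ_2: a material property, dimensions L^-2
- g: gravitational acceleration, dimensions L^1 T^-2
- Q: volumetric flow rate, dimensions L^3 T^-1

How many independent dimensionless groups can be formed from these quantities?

4

There are 6 variables and 2 base dimensions (L, T).
The dimension matrix has rank 2.
Independent dimensionless groups: 6 − 2 = 4.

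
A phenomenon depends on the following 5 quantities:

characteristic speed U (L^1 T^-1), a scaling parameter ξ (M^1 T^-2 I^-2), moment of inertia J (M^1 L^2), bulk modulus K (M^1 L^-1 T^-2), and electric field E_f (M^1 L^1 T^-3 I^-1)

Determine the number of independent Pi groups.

There are 5 variables and 4 base dimensions (M, L, T, I).
The dimension matrix has rank 4.
Independent dimensionless groups: 5 − 4 = 1.

1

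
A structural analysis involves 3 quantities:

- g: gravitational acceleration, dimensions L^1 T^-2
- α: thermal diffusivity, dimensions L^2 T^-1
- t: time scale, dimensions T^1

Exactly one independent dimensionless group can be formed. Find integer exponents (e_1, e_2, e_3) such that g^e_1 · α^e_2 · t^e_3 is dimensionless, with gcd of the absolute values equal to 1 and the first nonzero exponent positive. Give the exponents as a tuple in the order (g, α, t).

L: e_1·(1) + e_2·(2) + e_3·(0) = 0
T: e_1·(-2) + e_2·(-1) + e_3·(1) = 0
Solving this homogeneous linear system for the smallest-integer solution (first nonzero entry positive) gives (2, -1, 3).

(2, -1, 3)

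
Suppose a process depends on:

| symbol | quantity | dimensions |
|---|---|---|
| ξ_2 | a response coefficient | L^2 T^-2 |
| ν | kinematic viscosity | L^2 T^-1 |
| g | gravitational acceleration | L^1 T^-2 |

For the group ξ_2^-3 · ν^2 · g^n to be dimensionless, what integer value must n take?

Balance the L exponent: (1)·n from g, plus −3·(2) + 2·(2) = -2 from the rest, must sum to zero.
n − 2 = 0, so n = 2.

2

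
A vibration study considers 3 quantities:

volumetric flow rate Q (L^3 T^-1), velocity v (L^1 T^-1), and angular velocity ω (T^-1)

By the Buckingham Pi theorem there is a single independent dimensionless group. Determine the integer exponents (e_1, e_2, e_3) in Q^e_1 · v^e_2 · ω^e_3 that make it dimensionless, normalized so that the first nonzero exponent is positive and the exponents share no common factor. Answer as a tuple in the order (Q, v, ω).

(1, -3, 2)

L: e_1·(3) + e_2·(1) + e_3·(0) = 0
T: e_1·(-1) + e_2·(-1) + e_3·(-1) = 0
Solving this homogeneous linear system for the smallest-integer solution (first nonzero entry positive) gives (1, -3, 2).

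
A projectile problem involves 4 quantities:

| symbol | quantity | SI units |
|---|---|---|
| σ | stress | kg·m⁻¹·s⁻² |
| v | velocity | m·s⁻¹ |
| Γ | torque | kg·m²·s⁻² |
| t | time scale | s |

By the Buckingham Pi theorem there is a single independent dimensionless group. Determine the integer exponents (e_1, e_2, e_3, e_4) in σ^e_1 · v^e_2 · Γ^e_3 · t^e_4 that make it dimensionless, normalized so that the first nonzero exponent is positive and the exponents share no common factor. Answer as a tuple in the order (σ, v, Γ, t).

M: e_1·(1) + e_2·(0) + e_3·(1) + e_4·(0) = 0
L: e_1·(-1) + e_2·(1) + e_3·(2) + e_4·(0) = 0
T: e_1·(-2) + e_2·(-1) + e_3·(-2) + e_4·(1) = 0
Solving this homogeneous linear system for the smallest-integer solution (first nonzero entry positive) gives (1, 3, -1, 3).

(1, 3, -1, 3)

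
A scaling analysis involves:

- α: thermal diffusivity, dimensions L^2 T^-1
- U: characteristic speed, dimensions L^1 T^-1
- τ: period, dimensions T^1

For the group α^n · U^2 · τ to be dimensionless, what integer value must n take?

-1

Balance the L exponent: (2)·n from α, plus 2·(1) + (0) = 2 from the rest, must sum to zero.
2n + 2 = 0, so n = -1.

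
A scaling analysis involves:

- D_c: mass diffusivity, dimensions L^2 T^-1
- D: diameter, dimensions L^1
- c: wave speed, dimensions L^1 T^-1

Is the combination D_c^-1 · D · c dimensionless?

Sum the exponent of each base dimension across the product:
  M: −[D_c]_M + [D]_M + [c]_M = −(0) + (0) + (0) = 0
  L: −[D_c]_L + [D]_L + [c]_L = −(2) + (1) + (1) = 0
  T: −[D_c]_T + [D]_T + [c]_T = −(-1) + (0) + (-1) = 0
All base exponents vanish — dimensionless.

yes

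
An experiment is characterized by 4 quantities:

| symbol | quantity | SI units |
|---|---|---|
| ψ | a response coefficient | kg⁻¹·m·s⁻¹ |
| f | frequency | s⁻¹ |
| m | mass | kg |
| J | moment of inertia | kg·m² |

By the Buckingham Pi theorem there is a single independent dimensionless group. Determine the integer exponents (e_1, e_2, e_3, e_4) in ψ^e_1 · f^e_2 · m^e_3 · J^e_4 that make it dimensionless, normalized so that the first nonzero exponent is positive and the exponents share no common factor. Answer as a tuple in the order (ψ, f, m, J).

M: e_1·(-1) + e_2·(0) + e_3·(1) + e_4·(1) = 0
L: e_1·(1) + e_2·(0) + e_3·(0) + e_4·(2) = 0
T: e_1·(-1) + e_2·(-1) + e_3·(0) + e_4·(0) = 0
Solving this homogeneous linear system for the smallest-integer solution (first nonzero entry positive) gives (2, -2, 3, -1).

(2, -2, 3, -1)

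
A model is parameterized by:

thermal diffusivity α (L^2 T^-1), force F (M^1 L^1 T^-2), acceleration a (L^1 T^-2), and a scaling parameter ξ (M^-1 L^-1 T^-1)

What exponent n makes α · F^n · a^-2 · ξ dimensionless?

1

Balance the M exponent: (1)·n from F, plus (0) − 2·(0) + (-1) = -1 from the rest, must sum to zero.
n − 1 = 0, so n = 1.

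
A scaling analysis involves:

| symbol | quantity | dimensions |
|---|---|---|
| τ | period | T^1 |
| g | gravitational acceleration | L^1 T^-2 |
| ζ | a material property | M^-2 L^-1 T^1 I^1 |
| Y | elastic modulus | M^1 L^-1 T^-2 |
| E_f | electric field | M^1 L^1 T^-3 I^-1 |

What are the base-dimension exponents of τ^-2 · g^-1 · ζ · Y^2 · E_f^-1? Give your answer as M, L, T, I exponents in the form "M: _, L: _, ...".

Collect each base-dimension exponent across the product:
  M: −2·(0) − (0) + (-2) + 2·(1) − (1) = -1
  L: −2·(0) − (1) + (-1) + 2·(-1) − (1) = -5
  T: −2·(1) − (-2) + (1) + 2·(-2) − (-3) = 0
  I: −2·(0) − (0) + (1) + 2·(0) − (-1) = 2
So the dimensions are [M⁻¹ L⁻⁵ I²].

M: -1, L: -5, T: 0, I: 2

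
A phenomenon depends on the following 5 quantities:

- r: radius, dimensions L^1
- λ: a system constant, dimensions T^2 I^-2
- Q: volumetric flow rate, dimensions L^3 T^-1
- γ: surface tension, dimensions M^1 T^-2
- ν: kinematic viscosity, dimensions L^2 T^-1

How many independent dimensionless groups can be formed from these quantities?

1

There are 5 variables and 4 base dimensions (M, L, T, I).
The dimension matrix has rank 4.
Independent dimensionless groups: 5 − 4 = 1.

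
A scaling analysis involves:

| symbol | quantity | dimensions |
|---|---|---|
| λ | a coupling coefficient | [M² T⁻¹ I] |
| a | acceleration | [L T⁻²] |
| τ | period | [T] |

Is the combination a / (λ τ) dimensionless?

no

Sum the exponent of each base dimension across the product:
  M: −[λ]_M + [a]_M − [τ]_M = −(2) + (0) − (0) = -2
  L: −[λ]_L + [a]_L − [τ]_L = −(0) + (1) − (0) = 1
  T: −[λ]_T + [a]_T − [τ]_T = −(-1) + (-2) − (1) = -2
  I: −[λ]_I + [a]_I − [τ]_I = −(1) + (0) − (0) = -1
Net dimensions [M⁻² L T⁻² I⁻¹] ≠ [1] — not dimensionless.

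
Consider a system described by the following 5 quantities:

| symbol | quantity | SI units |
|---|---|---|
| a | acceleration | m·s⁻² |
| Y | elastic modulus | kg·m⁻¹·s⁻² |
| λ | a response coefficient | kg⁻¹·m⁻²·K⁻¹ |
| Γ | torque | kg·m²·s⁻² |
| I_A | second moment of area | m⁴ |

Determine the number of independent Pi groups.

There are 5 variables and 4 base dimensions (M, L, T, Θ).
The dimension matrix has rank 4.
Independent dimensionless groups: 5 − 4 = 1.

1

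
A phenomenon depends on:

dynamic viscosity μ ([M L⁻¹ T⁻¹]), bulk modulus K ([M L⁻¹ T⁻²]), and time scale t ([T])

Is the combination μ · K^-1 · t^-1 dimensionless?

yes

Sum the exponent of each base dimension across the product:
  M: [μ]_M − [K]_M − [t]_M = (1) − (1) − (0) = 0
  L: [μ]_L − [K]_L − [t]_L = (-1) − (-1) − (0) = 0
  T: [μ]_T − [K]_T − [t]_T = (-1) − (-2) − (1) = 0
  Θ: [μ]_Θ − [K]_Θ − [t]_Θ = (0) − (0) − (0) = 0
All base exponents vanish — dimensionless.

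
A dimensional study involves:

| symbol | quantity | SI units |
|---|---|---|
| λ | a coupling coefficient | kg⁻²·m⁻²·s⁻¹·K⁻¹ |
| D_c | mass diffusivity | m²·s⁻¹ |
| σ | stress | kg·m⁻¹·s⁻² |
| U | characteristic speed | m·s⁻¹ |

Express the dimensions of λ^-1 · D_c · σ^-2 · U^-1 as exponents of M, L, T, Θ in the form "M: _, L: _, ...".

Collect each base-dimension exponent across the product:
  M: −(-2) + (0) − 2·(1) − (0) = 0
  L: −(-2) + (2) − 2·(-1) − (1) = 5
  T: −(-1) + (-1) − 2·(-2) − (-1) = 5
  Θ: −(-1) + (0) − 2·(0) − (0) = 1
So the dimensions are [L⁵ T⁵ Θ].

M: 0, L: 5, T: 5, Θ: 1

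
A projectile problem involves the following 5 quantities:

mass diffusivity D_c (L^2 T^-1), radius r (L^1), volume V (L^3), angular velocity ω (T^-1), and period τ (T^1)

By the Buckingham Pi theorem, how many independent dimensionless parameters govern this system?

3

There are 5 variables and 2 base dimensions (L, T).
The dimension matrix has rank 2.
Independent dimensionless groups: 5 − 2 = 3.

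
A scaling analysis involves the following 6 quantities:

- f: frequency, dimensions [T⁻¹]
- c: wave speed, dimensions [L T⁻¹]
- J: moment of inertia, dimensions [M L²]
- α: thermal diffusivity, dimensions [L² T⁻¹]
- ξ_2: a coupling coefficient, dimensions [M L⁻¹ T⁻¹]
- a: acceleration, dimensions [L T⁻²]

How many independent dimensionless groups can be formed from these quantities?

There are 6 variables and 3 base dimensions (M, L, T).
The dimension matrix has rank 3.
Independent dimensionless groups: 6 − 3 = 3.

3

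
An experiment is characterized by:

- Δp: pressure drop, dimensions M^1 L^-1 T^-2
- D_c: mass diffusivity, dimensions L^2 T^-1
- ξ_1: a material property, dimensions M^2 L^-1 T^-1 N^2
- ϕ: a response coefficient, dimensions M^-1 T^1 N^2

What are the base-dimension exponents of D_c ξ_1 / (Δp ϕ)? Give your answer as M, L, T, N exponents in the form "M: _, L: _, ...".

M: 2, L: 2, T: -1, N: 0

Collect each base-dimension exponent across the product:
  M: −(1) + (0) + (2) − (-1) = 2
  L: −(-1) + (2) + (-1) − (0) = 2
  T: −(-2) + (-1) + (-1) − (1) = -1
  N: −(0) + (0) + (2) − (2) = 0
So the dimensions are [M² L² T⁻¹].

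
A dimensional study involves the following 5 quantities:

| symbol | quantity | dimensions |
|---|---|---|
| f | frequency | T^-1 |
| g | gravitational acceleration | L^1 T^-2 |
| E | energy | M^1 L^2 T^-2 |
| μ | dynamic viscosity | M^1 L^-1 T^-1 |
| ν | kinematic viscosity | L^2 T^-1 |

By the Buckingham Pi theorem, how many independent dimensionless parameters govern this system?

There are 5 variables and 3 base dimensions (M, L, T).
The dimension matrix has rank 3.
Independent dimensionless groups: 5 − 3 = 2.

2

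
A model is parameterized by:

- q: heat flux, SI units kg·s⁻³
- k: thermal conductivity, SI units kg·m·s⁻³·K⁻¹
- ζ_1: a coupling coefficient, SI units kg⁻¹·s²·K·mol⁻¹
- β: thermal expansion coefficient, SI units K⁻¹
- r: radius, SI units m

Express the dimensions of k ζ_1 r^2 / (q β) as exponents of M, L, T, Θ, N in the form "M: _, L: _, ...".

M: -1, L: 3, T: 2, Θ: 1, N: -1

Collect each base-dimension exponent across the product:
  M: −(1) + (1) + (-1) − (0) + 2·(0) = -1
  L: −(0) + (1) + (0) − (0) + 2·(1) = 3
  T: −(-3) + (-3) + (2) − (0) + 2·(0) = 2
  Θ: −(0) + (-1) + (1) − (-1) + 2·(0) = 1
  N: −(0) + (0) + (-1) − (0) + 2·(0) = -1
So the dimensions are [M⁻¹ L³ T² Θ N⁻¹].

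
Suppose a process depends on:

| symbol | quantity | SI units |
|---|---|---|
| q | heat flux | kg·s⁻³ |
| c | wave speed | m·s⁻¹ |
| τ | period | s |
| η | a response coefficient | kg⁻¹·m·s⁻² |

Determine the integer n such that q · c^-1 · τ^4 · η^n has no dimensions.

Balance the M exponent: (-1)·n from η, plus (1) − (0) + 4·(0) = 1 from the rest, must sum to zero.
−n + 1 = 0, so n = 1.

1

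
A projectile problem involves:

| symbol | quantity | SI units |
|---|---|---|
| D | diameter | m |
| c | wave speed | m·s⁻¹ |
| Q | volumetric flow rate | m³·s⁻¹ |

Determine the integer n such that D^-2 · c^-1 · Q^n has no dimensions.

Balance the L exponent: (3)·n from Q, plus −2·(1) − (1) = -3 from the rest, must sum to zero.
3n − 3 = 0, so n = 1.

1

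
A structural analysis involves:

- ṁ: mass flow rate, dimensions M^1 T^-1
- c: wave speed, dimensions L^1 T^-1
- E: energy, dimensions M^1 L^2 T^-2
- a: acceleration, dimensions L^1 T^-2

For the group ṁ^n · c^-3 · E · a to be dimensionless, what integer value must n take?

-1

Balance the M exponent: (1)·n from ṁ, plus −3·(0) + (1) + (0) = 1 from the rest, must sum to zero.
n + 1 = 0, so n = -1.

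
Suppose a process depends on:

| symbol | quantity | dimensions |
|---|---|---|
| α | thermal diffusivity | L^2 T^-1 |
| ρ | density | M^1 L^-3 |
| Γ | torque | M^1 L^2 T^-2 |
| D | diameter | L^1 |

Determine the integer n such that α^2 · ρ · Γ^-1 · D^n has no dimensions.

Balance the L exponent: (1)·n from D, plus 2·(2) + (-3) − (2) = -1 from the rest, must sum to zero.
n − 1 = 0, so n = 1.

1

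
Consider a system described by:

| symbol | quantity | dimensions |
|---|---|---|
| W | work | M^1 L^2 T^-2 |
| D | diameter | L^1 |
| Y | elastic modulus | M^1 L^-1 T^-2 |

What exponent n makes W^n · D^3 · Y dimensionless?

Balance the M exponent: (1)·n from W, plus 3·(0) + (1) = 1 from the rest, must sum to zero.
n + 1 = 0, so n = -1.

-1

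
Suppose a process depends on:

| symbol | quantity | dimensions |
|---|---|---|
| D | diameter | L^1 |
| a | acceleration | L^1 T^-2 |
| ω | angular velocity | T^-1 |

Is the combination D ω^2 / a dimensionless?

yes

Sum the exponent of each base dimension across the product:
  M: [D]_M − [a]_M + 2·[ω]_M = (0) − (0) + 2·(0) = 0
  L: [D]_L − [a]_L + 2·[ω]_L = (1) − (1) + 2·(0) = 0
  T: [D]_T − [a]_T + 2·[ω]_T = (0) − (-2) + 2·(-1) = 0
All base exponents vanish — dimensionless.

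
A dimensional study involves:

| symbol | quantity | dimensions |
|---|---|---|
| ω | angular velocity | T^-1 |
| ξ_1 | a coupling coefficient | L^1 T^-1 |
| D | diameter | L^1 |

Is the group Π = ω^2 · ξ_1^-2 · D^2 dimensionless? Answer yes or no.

yes

Sum the exponent of each base dimension across the product:
  L: 2·[ω]_L − 2·[ξ_1]_L + 2·[D]_L = 2·(0) − 2·(1) + 2·(1) = 0
  T: 2·[ω]_T − 2·[ξ_1]_T + 2·[D]_T = 2·(-1) − 2·(-1) + 2·(0) = 0
All base exponents vanish — dimensionless.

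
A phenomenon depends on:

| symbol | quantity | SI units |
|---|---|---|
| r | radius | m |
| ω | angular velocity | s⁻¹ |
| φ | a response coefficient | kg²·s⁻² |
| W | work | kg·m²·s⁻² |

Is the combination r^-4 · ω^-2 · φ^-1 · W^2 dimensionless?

yes

Sum the exponent of each base dimension across the product:
  M: −4·[r]_M − 2·[ω]_M − [φ]_M + 2·[W]_M = −4·(0) − 2·(0) − (2) + 2·(1) = 0
  L: −4·[r]_L − 2·[ω]_L − [φ]_L + 2·[W]_L = −4·(1) − 2·(0) − (0) + 2·(2) = 0
  T: −4·[r]_T − 2·[ω]_T − [φ]_T + 2·[W]_T = −4·(0) − 2·(-1) − (-2) + 2·(-2) = 0
All base exponents vanish — dimensionless.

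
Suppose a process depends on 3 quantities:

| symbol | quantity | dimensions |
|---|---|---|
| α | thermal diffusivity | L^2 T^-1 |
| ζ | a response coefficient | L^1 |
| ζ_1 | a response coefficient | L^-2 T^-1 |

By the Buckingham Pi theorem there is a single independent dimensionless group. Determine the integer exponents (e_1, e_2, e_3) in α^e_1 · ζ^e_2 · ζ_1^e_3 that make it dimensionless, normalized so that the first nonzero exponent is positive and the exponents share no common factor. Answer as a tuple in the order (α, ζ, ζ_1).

L: e_1·(2) + e_2·(1) + e_3·(-2) = 0
T: e_1·(-1) + e_2·(0) + e_3·(-1) = 0
Solving this homogeneous linear system for the smallest-integer solution (first nonzero entry positive) gives (1, -4, -1).

(1, -4, -1)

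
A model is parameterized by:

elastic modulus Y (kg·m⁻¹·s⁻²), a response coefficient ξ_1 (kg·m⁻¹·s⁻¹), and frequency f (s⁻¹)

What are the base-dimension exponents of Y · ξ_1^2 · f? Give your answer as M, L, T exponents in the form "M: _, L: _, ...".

Collect each base-dimension exponent across the product:
  M: (1) + 2·(1) + (0) = 3
  L: (-1) + 2·(-1) + (0) = -3
  T: (-2) + 2·(-1) + (-1) = -5
So the dimensions are [M³ L⁻³ T⁻⁵].

M: 3, L: -3, T: -5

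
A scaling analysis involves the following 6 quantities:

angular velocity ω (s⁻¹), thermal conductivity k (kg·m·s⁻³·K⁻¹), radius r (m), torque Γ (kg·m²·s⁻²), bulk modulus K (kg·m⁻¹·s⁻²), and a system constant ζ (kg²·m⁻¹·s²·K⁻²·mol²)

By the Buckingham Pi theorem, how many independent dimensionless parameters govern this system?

There are 6 variables and 5 base dimensions (M, L, T, Θ, N).
The dimension matrix has rank 5.
Independent dimensionless groups: 6 − 5 = 1.

1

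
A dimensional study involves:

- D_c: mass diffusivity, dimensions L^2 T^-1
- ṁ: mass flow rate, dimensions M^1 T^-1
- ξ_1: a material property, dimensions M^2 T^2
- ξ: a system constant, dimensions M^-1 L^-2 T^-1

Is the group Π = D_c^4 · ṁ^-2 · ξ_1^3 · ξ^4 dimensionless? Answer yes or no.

Sum the exponent of each base dimension across the product:
  M: 4·[D_c]_M − 2·[ṁ]_M + 3·[ξ_1]_M + 4·[ξ]_M = 4·(0) − 2·(1) + 3·(2) + 4·(-1) = 0
  L: 4·[D_c]_L − 2·[ṁ]_L + 3·[ξ_1]_L + 4·[ξ]_L = 4·(2) − 2·(0) + 3·(0) + 4·(-2) = 0
  T: 4·[D_c]_T − 2·[ṁ]_T + 3·[ξ_1]_T + 4·[ξ]_T = 4·(-1) − 2·(-1) + 3·(2) + 4·(-1) = 0
All base exponents vanish — dimensionless.

yes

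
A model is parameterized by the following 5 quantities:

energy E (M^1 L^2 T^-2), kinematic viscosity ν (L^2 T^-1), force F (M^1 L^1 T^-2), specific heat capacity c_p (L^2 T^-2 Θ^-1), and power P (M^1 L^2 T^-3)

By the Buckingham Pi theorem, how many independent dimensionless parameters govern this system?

1

There are 5 variables and 4 base dimensions (M, L, T, Θ).
The dimension matrix has rank 4.
Independent dimensionless groups: 5 − 4 = 1.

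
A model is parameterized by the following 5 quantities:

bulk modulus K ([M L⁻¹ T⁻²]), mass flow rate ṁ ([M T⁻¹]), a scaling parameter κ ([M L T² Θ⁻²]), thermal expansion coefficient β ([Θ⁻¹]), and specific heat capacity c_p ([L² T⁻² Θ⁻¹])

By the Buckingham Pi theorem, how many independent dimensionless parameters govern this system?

There are 5 variables and 4 base dimensions (M, L, T, Θ).
The dimension matrix has rank 4.
Independent dimensionless groups: 5 − 4 = 1.

1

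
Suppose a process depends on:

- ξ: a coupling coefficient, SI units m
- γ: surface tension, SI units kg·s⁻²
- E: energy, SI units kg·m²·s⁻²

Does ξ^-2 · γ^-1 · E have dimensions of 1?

yes

Sum the exponent of each base dimension across the product:
  M: −2·[ξ]_M − [γ]_M + [E]_M = −2·(0) − (1) + (1) = 0
  L: −2·[ξ]_L − [γ]_L + [E]_L = −2·(1) − (0) + (2) = 0
  T: −2·[ξ]_T − [γ]_T + [E]_T = −2·(0) − (-2) + (-2) = 0
All base exponents vanish — dimensionless.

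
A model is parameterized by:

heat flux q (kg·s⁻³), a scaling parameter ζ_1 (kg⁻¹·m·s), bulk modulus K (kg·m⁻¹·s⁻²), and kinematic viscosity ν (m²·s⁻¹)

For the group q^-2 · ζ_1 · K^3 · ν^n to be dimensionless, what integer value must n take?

Balance the L exponent: (2)·n from ν, plus −2·(0) + (1) + 3·(-1) = -2 from the rest, must sum to zero.
2n − 2 = 0, so n = 1.

1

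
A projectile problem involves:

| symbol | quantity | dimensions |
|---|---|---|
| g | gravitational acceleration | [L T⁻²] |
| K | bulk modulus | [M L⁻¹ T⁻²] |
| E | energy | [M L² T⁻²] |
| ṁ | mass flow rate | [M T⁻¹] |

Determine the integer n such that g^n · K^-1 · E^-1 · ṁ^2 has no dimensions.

1

Balance the L exponent: (1)·n from g, plus −(-1) − (2) + 2·(0) = -1 from the rest, must sum to zero.
n − 1 = 0, so n = 1.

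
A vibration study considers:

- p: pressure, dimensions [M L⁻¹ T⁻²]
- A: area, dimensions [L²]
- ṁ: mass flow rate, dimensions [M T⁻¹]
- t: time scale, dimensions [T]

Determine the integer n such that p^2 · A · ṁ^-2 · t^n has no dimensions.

Balance the T exponent: (1)·n from t, plus 2·(-2) + (0) − 2·(-1) = -2 from the rest, must sum to zero.
n − 2 = 0, so n = 2.

2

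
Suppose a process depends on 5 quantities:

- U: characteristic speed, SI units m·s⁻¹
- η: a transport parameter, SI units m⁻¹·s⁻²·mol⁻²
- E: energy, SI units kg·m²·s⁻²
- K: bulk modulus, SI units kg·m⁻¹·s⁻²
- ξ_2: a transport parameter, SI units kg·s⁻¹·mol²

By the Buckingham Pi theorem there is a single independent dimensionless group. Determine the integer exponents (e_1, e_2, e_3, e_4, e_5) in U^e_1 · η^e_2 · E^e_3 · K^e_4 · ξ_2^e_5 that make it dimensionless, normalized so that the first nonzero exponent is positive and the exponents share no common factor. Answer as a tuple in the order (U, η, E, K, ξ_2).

M: e_1·(0) + e_2·(0) + e_3·(1) + e_4·(1) + e_5·(1) = 0
L: e_1·(1) + e_2·(-1) + e_3·(2) + e_4·(-1) + e_5·(0) = 0
T: e_1·(-1) + e_2·(-2) + e_3·(-2) + e_4·(-2) + e_5·(-1) = 0
N: e_1·(0) + e_2·(-2) + e_3·(0) + e_4·(0) + e_5·(2) = 0
Solving this homogeneous linear system for the smallest-integer solution (first nonzero entry positive) gives (3, -3, -1, 4, -3).

(3, -3, -1, 4, -3)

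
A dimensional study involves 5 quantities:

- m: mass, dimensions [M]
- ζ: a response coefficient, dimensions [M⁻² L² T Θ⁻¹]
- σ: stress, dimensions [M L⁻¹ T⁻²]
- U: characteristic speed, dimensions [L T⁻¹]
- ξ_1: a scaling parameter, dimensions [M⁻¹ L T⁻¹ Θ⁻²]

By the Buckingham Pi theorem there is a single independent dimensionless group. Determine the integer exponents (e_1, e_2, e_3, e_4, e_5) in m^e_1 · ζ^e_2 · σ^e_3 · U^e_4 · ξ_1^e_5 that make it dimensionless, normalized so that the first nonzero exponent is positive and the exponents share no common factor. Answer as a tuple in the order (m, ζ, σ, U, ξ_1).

(1, 2, 2, -1, -1)

M: e_1·(1) + e_2·(-2) + e_3·(1) + e_4·(0) + e_5·(-1) = 0
L: e_1·(0) + e_2·(2) + e_3·(-1) + e_4·(1) + e_5·(1) = 0
T: e_1·(0) + e_2·(1) + e_3·(-2) + e_4·(-1) + e_5·(-1) = 0
Θ: e_1·(0) + e_2·(-1) + e_3·(0) + e_4·(0) + e_5·(-2) = 0
Solving this homogeneous linear system for the smallest-integer solution (first nonzero entry positive) gives (1, 2, 2, -1, -1).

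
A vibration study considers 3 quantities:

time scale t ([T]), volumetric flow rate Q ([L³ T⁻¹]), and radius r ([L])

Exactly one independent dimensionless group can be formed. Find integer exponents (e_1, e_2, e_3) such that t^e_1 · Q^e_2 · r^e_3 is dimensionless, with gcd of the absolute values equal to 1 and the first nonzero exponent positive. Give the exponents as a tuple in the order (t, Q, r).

(1, 1, -3)

L: e_1·(0) + e_2·(3) + e_3·(1) = 0
T: e_1·(1) + e_2·(-1) + e_3·(0) = 0
Solving this homogeneous linear system for the smallest-integer solution (first nonzero entry positive) gives (1, 1, -3).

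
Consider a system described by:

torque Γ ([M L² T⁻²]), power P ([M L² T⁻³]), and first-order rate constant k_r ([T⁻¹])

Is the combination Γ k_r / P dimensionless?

yes

Sum the exponent of each base dimension across the product:
  M: [Γ]_M − [P]_M + [k_r]_M = (1) − (1) + (0) = 0
  L: [Γ]_L − [P]_L + [k_r]_L = (2) − (2) + (0) = 0
  T: [Γ]_T − [P]_T + [k_r]_T = (-2) − (-3) + (-1) = 0
All base exponents vanish — dimensionless.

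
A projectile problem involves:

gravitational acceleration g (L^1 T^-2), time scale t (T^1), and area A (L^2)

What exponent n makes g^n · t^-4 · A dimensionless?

Balance the L exponent: (1)·n from g, plus −4·(0) + (2) = 2 from the rest, must sum to zero.
n + 2 = 0, so n = -2.

-2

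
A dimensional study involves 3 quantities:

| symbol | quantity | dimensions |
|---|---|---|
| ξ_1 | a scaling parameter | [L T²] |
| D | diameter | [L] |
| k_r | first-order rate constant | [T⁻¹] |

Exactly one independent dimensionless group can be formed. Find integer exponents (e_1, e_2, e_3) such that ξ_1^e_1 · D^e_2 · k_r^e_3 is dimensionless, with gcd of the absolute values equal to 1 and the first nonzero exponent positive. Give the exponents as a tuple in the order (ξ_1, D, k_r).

L: e_1·(1) + e_2·(1) + e_3·(0) = 0
T: e_1·(2) + e_2·(0) + e_3·(-1) = 0
Solving this homogeneous linear system for the smallest-integer solution (first nonzero entry positive) gives (1, -1, 2).

(1, -1, 2)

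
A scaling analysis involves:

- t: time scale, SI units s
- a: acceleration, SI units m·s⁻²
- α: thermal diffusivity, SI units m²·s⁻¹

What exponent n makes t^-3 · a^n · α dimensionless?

-2

Balance the L exponent: (1)·n from a, plus −3·(0) + (2) = 2 from the rest, must sum to zero.
n + 2 = 0, so n = -2.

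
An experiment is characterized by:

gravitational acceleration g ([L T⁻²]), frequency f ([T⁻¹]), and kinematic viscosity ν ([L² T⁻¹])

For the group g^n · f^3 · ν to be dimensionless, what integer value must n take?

-2

Balance the L exponent: (1)·n from g, plus 3·(0) + (2) = 2 from the rest, must sum to zero.
n + 2 = 0, so n = -2.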